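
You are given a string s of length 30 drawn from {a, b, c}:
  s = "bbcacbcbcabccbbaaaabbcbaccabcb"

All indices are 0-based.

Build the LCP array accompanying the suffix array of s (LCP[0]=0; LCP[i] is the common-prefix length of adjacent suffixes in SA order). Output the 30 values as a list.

[0, 3, 2, 1, 2, 3, 1, 2, 0, 1, 2, 1, 2, 3, 1, 3, 2, 3, 3, 2, 0, 4, 2, 1, 2, 2, 2, 3, 1, 2]

rank→(start, suffix):
  0 → (15, 'aaaabbcbaccabcb')
  1 → (16, 'aaabbcbaccabcb')
  2 → (17, 'aabbcbaccabcb')
  3 → (18, 'abbcbaccabcb')
  4 → (26, 'abcb')
  5 → (9, 'abccbbaaaabbcbaccabcb')
  6 → (3, 'acbcbcabccbbaaaabbcbaccabcb')
  7 → (23, 'accabcb')
  8 → (29, 'b')
  9 → (14, 'baaaabbcbaccabcb')
  10 → (22, 'baccabcb')
  11 → (13, 'bbaaaabbcbaccabcb')
  12 → (0, 'bbcacbcbcabccbbaaaabbcbaccabcb')
  13 → (19, 'bbcbaccabcb')
  14 → (7, 'bcabccbbaaaabbcbaccabcb')
  15 → (1, 'bcacbcbcabccbbaaaabbcbaccabcb')
  16 → (27, 'bcb')
  17 → (20, 'bcbaccabcb')
  18 → (5, 'bcbcabccbbaaaabbcbaccabcb')
  19 → (10, 'bccbbaaaabbcbaccabcb')
  20 → (25, 'cabcb')
  21 → (8, 'cabccbbaaaabbcbaccabcb')
  22 → (2, 'cacbcbcabccbbaaaabbcbaccabcb')
  23 → (28, 'cb')
  24 → (21, 'cbaccabcb')
  25 → (12, 'cbbaaaabbcbaccabcb')
  26 → (6, 'cbcabccbbaaaabbcbaccabcb')
  27 → (4, 'cbcbcabccbbaaaabbcbaccabcb')
  28 → (24, 'ccabcb')
  29 → (11, 'ccbbaaaabbcbaccabcb')

SA = [15, 16, 17, 18, 26, 9, 3, 23, 29, 14, 22, 13, 0, 19, 7, 1, 27, 20, 5, 10, 25, 8, 2, 28, 21, 12, 6, 4, 24, 11]
i: (SA[i-1],SA[i]) lcp shared
  1: (15,16) 3 'aaa'
  2: (16,17) 2 'aa'
  3: (17,18) 1 'a'
  4: (18,26) 2 'ab'
  5: (26,9) 3 'abc'
  6: (9,3) 1 'a'
  7: (3,23) 2 'ac'
  8: (23,29) 0 ''
  9: (29,14) 1 'b'
  10: (14,22) 2 'ba'
  11: (22,13) 1 'b'
  12: (13,0) 2 'bb'
  13: (0,19) 3 'bbc'
  14: (19,7) 1 'b'
  15: (7,1) 3 'bca'
  16: (1,27) 2 'bc'
  17: (27,20) 3 'bcb'
  18: (20,5) 3 'bcb'
  19: (5,10) 2 'bc'
  20: (10,25) 0 ''
  21: (25,8) 4 'cabc'
  22: (8,2) 2 'ca'
  23: (2,28) 1 'c'
  24: (28,21) 2 'cb'
  25: (21,12) 2 'cb'
  26: (12,6) 2 'cb'
  27: (6,4) 3 'cbc'
  28: (4,24) 1 'c'
  29: (24,11) 2 'cc'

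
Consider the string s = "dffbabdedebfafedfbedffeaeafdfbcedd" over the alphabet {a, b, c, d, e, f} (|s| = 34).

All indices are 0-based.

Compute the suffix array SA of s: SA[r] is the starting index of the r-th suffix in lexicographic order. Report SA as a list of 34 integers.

[4, 23, 25, 12, 3, 29, 5, 17, 10, 30, 33, 32, 8, 6, 27, 15, 0, 19, 22, 24, 9, 31, 7, 14, 18, 11, 2, 28, 16, 26, 21, 13, 1, 20]

sorted suffixes:
  #0 SA[0]=4  'abdedebfafedfbedffeaeafdfbcedd'
  #1 SA[1]=23  'aeafdfbcedd'
  #2 SA[2]=25  'afdfbcedd'
  #3 SA[3]=12  'afedfbedffeaeafdfbcedd'
  #4 SA[4]=3  'babdedebfafedfbedffeaeafdfbcedd'
  #5 SA[5]=29  'bcedd'
  #6 SA[6]=5  'bdedebfafedfbedffeaeafdfbcedd'
  #7 SA[7]=17  'bedffeaeafdfbcedd'
  #8 SA[8]=10  'bfafedfbedffeaeafdfbcedd'
  #9 SA[9]=30  'cedd'
  #10 SA[10]=33  'd'
  #11 SA[11]=32  'dd'
  #12 SA[12]=8  'debfafedfbedffeaeafdfbcedd'
  #13 SA[13]=6  'dedebfafedfbedffeaeafdfbcedd'
  #14 SA[14]=27  'dfbcedd'
  #15 SA[15]=15  'dfbedffeaeafdfbcedd'
  #16 SA[16]=0  'dffbabdedebfafedfbedffeaeafdfbcedd'
  #17 SA[17]=19  'dffeaeafdfbcedd'
  #18 SA[18]=22  'eaeafdfbcedd'
  #19 SA[19]=24  'eafdfbcedd'
  #20 SA[20]=9  'ebfafedfbedffeaeafdfbcedd'
  #21 SA[21]=31  'edd'
  #22 SA[22]=7  'edebfafedfbedffeaeafdfbcedd'
  #23 SA[23]=14  'edfbedffeaeafdfbcedd'
  #24 SA[24]=18  'edffeaeafdfbcedd'
  #25 SA[25]=11  'fafedfbedffeaeafdfbcedd'
  #26 SA[26]=2  'fbabdedebfafedfbedffeaeafdfbcedd'
  #27 SA[27]=28  'fbcedd'
  #28 SA[28]=16  'fbedffeaeafdfbcedd'
  #29 SA[29]=26  'fdfbcedd'
  #30 SA[30]=21  'feaeafdfbcedd'
  #31 SA[31]=13  'fedfbedffeaeafdfbcedd'
  #32 SA[32]=1  'ffbabdedebfafedfbedffeaeafdfbcedd'
  #33 SA[33]=20  'ffeaeafdfbcedd'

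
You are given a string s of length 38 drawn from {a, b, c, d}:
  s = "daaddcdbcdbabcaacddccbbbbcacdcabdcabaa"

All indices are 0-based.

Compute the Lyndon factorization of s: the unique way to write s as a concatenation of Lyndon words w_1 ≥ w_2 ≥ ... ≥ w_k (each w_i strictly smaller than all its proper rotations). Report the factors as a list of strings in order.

["d", "aaddcdbcdbabc", "aacddccbbbbcacdcabdcab", "a", "a"]

emit factor 1: 'd' (i=0, period=1)
emit factor 2: 'aaddcdbcdbabc' (i=1, period=13)
emit factor 3: 'aacddccbbbbcacdcabdcab' (i=14, period=22)
emit factor 4: 'a' (i=36, period=1)
emit factor 5: 'a' (i=37, period=1)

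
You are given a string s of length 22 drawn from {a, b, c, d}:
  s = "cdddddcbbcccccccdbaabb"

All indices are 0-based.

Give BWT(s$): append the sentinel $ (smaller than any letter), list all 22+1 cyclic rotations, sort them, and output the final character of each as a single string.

rank  rotation                 last
    0  $cdddddcbbcccccccdbaabb  b
    1  aabb$cdddddcbbcccccccdb  b
    2  abb$cdddddcbbcccccccdba  a
    3  b$cdddddcbbcccccccdbaab  b
    4  baabb$cdddddcbbcccccccd  d
    5  bb$cdddddcbbcccccccdbaa  a
    6  bbcccccccdbaabb$cdddddc  c
    7  bcccccccdbaabb$cdddddcb  b
    8  cbbcccccccdbaabb$cddddd  d
    9  cccccccdbaabb$cdddddcbb  b
   10  ccccccdbaabb$cdddddcbbc  c
   11  cccccdbaabb$cdddddcbbcc  c
   12  ccccdbaabb$cdddddcbbccc  c
   13  cccdbaabb$cdddddcbbcccc  c
   14  ccdbaabb$cdddddcbbccccc  c
   15  cdbaabb$cdddddcbbcccccc  c
   16  cdddddcbbcccccccdbaabb$  $
   17  dbaabb$cdddddcbbccccccc  c
   18  dcbbcccccccdbaabb$cdddd  d
   19  ddcbbcccccccdbaabb$cddd  d
   20  dddcbbcccccccdbaabb$cdd  d
   21  ddddcbbcccccccdbaabb$cd  d
   22  dddddcbbcccccccdbaabb$c  c

bbabdacbdbcccccc$cddddc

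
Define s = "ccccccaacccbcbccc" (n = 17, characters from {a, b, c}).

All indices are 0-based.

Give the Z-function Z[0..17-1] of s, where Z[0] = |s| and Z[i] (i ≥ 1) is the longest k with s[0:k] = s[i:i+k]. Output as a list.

[17, 5, 4, 3, 2, 1, 0, 0, 3, 2, 1, 0, 1, 0, 3, 2, 1]

Z[0]=17
i=1: fresh scan; Z[1]=5 scan→box=[1,6)
i=2: min(r-i=4, Z[1]=5)=4; Z[2]=4
i=3: min(r-i=3, Z[2]=4)=3; Z[3]=3
i=4: min(r-i=2, Z[3]=3)=2; Z[4]=2
i=5: min(r-i=1, Z[4]=2)=1; Z[5]=1
i=6: fresh scan; Z[6]=0
i=7: fresh scan; Z[7]=0
i=8: fresh scan; Z[8]=3 scan→box=[8,11)
i=9: min(r-i=2, Z[1]=5)=2; Z[9]=2
i=10: min(r-i=1, Z[2]=4)=1; Z[10]=1
i=11: fresh scan; Z[11]=0
i=12: fresh scan; Z[12]=1 scan→box=[12,13)
i=13: fresh scan; Z[13]=0
i=14: fresh scan; Z[14]=3 scan→box=[14,17)
i=15: min(r-i=2, Z[1]=5)=2; Z[15]=2
i=16: min(r-i=1, Z[2]=4)=1; Z[16]=1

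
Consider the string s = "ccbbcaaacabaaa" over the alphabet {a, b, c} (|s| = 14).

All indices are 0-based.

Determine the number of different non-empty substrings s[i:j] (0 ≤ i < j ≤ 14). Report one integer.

89

sorted suffixes:
  #0 SA[0]=13  'a'
  #1 SA[1]=12  'aa'
  #2 SA[2]=11  'aaa'
  #3 SA[3]=5  'aaacabaaa'
  #4 SA[4]=6  'aacabaaa'
  #5 SA[5]=9  'abaaa'
  #6 SA[6]=7  'acabaaa'
  #7 SA[7]=10  'baaa'
  #8 SA[8]=2  'bbcaaacabaaa'
  #9 SA[9]=3  'bcaaacabaaa'
  #10 SA[10]=4  'caaacabaaa'
  #11 SA[11]=8  'cabaaa'
  #12 SA[12]=1  'cbbcaaacabaaa'
  #13 SA[13]=0  'ccbbcaaacabaaa'

SA = [13, 12, 11, 5, 6, 9, 7, 10, 2, 3, 4, 8, 1, 0]
rank  pair      lcp
   1  s[13:],s[12:]  1  'a'
   2  s[12:],s[11:]  2  'aa'
   3  s[11:],s[5:]  3  'aaa'
   4  s[5:],s[6:]  2  'aa'
   5  s[6:],s[9:]  1  'a'
   6  s[9:],s[7:]  1  'a'
   7  s[7:],s[10:]  0  ''
   8  s[10:],s[2:]  1  'b'
   9  s[2:],s[3:]  1  'b'
  10  s[3:],s[4:]  0  ''
  11  s[4:],s[8:]  2  'ca'
  12  s[8:],s[1:]  1  'c'
  13  s[1:],s[0:]  1  'c'

n(n+1)/2 = 14·15/2 = 105
Σ LCP = 0 + 1 + 2 + 3 + 2 + 1 + 1 + 0 + 1 + 1 + 0 + 2 + 1 + 1 = 16
distinct = 105 − 16 = 89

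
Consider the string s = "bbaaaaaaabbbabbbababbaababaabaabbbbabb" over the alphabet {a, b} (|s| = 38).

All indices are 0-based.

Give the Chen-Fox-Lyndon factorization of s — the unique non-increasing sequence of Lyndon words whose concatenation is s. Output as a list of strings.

emit factor 1: 'b' (i=0, period=1)
emit factor 2: 'b' (i=1, period=1)
emit factor 3: 'aaaaaaabbbabbbababbaababaabaabbbbabb' (i=2, period=36)

["b", "b", "aaaaaaabbbabbbababbaababaabaabbbbabb"]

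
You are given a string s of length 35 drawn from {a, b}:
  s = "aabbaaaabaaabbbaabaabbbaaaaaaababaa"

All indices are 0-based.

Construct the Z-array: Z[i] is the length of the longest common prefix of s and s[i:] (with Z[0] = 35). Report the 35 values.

Z[0]=35
i=1: fresh scan; Z[1]=1 scan→box=[1,2)
i=2: fresh scan; Z[2]=0
i=3: fresh scan; Z[3]=0
i=4: fresh scan; Z[4]=2 scan→box=[4,6)
i=5: min(r-i=1, Z[1]=1)=1; Z[5]=2 scan→box=[5,7)
i=6: min(r-i=1, Z[1]=1)=1; Z[6]=3 scan→box=[6,9)
i=7: min(r-i=2, Z[1]=1)=1; Z[7]=1
i=8: min(r-i=1, Z[2]=0)=0; Z[8]=0
i=9: fresh scan; Z[9]=2 scan→box=[9,11)
i=10: min(r-i=1, Z[1]=1)=1; Z[10]=4 scan→box=[10,14)
i=11: min(r-i=3, Z[1]=1)=1; Z[11]=1
i=12: min(r-i=2, Z[2]=0)=0; Z[12]=0
i=13: min(r-i=1, Z[3]=0)=0; Z[13]=0
i=14: fresh scan; Z[14]=0
i=15: fresh scan; Z[15]=3 scan→box=[15,18)
i=16: min(r-i=2, Z[1]=1)=1; Z[16]=1
i=17: min(r-i=1, Z[2]=0)=0; Z[17]=0
i=18: fresh scan; Z[18]=4 scan→box=[18,22)
i=19: min(r-i=3, Z[1]=1)=1; Z[19]=1
i=20: min(r-i=2, Z[2]=0)=0; Z[20]=0
i=21: min(r-i=1, Z[3]=0)=0; Z[21]=0
i=22: fresh scan; Z[22]=0
i=23: fresh scan; Z[23]=2 scan→box=[23,25)
i=24: min(r-i=1, Z[1]=1)=1; Z[24]=2 scan→box=[24,26)
i=25: min(r-i=1, Z[1]=1)=1; Z[25]=2 scan→box=[25,27)
i=26: min(r-i=1, Z[1]=1)=1; Z[26]=2 scan→box=[26,28)
i=27: min(r-i=1, Z[1]=1)=1; Z[27]=2 scan→box=[27,29)
i=28: min(r-i=1, Z[1]=1)=1; Z[28]=3 scan→box=[28,31)
i=29: min(r-i=2, Z[1]=1)=1; Z[29]=1
i=30: min(r-i=1, Z[2]=0)=0; Z[30]=0
i=31: fresh scan; Z[31]=1 scan→box=[31,32)
i=32: fresh scan; Z[32]=0
i=33: fresh scan; Z[33]=2 scan→box=[33,35)
i=34: min(r-i=1, Z[1]=1)=1; Z[34]=1

[35, 1, 0, 0, 2, 2, 3, 1, 0, 2, 4, 1, 0, 0, 0, 3, 1, 0, 4, 1, 0, 0, 0, 2, 2, 2, 2, 2, 3, 1, 0, 1, 0, 2, 1]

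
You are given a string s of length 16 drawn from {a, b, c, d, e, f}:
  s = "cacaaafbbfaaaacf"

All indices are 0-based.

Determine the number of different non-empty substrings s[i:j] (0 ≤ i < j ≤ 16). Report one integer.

rank | idx | suffix
   0 |  10 | aaaacf
   1 |  11 | aaacf
   2 |   3 | aaafbbfaaaacf
   3 |  12 | aacf
   4 |   4 | aafbbfaaaacf
   5 |   1 | acaaafbbfaaaacf
   6 |  13 | acf
   7 |   5 | afbbfaaaacf
   8 |   7 | bbfaaaacf
   9 |   8 | bfaaaacf
  10 |   2 | caaafbbfaaaacf
  11 |   0 | cacaaafbbfaaaacf
  12 |  14 | cf
  13 |  15 | f
  14 |   9 | faaaacf
  15 |   6 | fbbfaaaacf

SA = [10, 11, 3, 12, 4, 1, 13, 5, 7, 8, 2, 0, 14, 15, 9, 6]
rank  pair      lcp
   1  s[10:],s[11:]  3  'aaa'
   2  s[11:],s[3:]  3  'aaa'
   3  s[3:],s[12:]  2  'aa'
   4  s[12:],s[4:]  2  'aa'
   5  s[4:],s[1:]  1  'a'
   6  s[1:],s[13:]  2  'ac'
   7  s[13:],s[5:]  1  'a'
   8  s[5:],s[7:]  0  ''
   9  s[7:],s[8:]  1  'b'
  10  s[8:],s[2:]  0  ''
  11  s[2:],s[0:]  2  'ca'
  12  s[0:],s[14:]  1  'c'
  13  s[14:],s[15:]  0  ''
  14  s[15:],s[9:]  1  'f'
  15  s[9:],s[6:]  1  'f'

n(n+1)/2 = 16·17/2 = 136
Σ LCP = 0 + 3 + 3 + 2 + 2 + 1 + 2 + 1 + 0 + 1 + 0 + 2 + 1 + 0 + 1 + 1 = 20
distinct = 136 − 20 = 116

116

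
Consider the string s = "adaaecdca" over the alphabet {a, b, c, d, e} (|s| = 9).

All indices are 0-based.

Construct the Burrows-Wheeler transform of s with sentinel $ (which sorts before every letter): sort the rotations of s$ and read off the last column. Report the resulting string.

acd$adeaca

rank  rotation    last
    0  $adaaecdca  a
    1  a$adaaecdc  c
    2  aaecdca$ad  d
    3  adaaecdca$  $
    4  aecdca$ada  a
    5  ca$adaaecd  d
    6  cdca$adaae  e
    7  daaecdca$a  a
    8  dca$adaaec  c
    9  ecdca$adaa  a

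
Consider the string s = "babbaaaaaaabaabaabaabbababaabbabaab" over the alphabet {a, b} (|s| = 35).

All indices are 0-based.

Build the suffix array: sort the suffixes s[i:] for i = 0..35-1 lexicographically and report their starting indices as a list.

rank→(start, suffix):
  0 → (4, 'aaaaaaabaabaabaabbababaabbabaab')
  1 → (5, 'aaaaaabaabaabaabbababaabbabaab')
  2 → (6, 'aaaaabaabaabaabbababaabbabaab')
  3 → (7, 'aaaabaabaabaabbababaabbabaab')
  4 → (8, 'aaabaabaabaabbababaabbabaab')
  5 → (32, 'aab')
  6 → (9, 'aabaabaabaabbababaabbabaab')
  7 → (12, 'aabaabaabbababaabbabaab')
  8 → (15, 'aabaabbababaabbabaab')
  9 → (26, 'aabbabaab')
  10 → (18, 'aabbababaabbabaab')
  11 → (33, 'ab')
  12 → (30, 'abaab')
  13 → (10, 'abaabaabaabbababaabbabaab')
  14 → (13, 'abaabaabbababaabbabaab')
  15 → (24, 'abaabbabaab')
  16 → (16, 'abaabbababaabbabaab')
  17 → (22, 'ababaabbabaab')
  18 → (1, 'abbaaaaaaabaabaabaabbababaabbabaab')
  19 → (27, 'abbabaab')
  20 → (19, 'abbababaabbabaab')
  21 → (34, 'b')
  22 → (3, 'baaaaaaabaabaabaabbababaabbabaab')
  23 → (31, 'baab')
  24 → (11, 'baabaabaabbababaabbabaab')
  25 → (14, 'baabaabbababaabbabaab')
  26 → (25, 'baabbabaab')
  27 → (17, 'baabbababaabbabaab')
  28 → (29, 'babaab')
  29 → (23, 'babaabbabaab')
  30 → (21, 'bababaabbabaab')
  31 → (0, 'babbaaaaaaabaabaabaabbababaabbabaab')
  32 → (2, 'bbaaaaaaabaabaabaabbababaabbabaab')
  33 → (28, 'bbabaab')
  34 → (20, 'bbababaabbabaab')

[4, 5, 6, 7, 8, 32, 9, 12, 15, 26, 18, 33, 30, 10, 13, 24, 16, 22, 1, 27, 19, 34, 3, 31, 11, 14, 25, 17, 29, 23, 21, 0, 2, 28, 20]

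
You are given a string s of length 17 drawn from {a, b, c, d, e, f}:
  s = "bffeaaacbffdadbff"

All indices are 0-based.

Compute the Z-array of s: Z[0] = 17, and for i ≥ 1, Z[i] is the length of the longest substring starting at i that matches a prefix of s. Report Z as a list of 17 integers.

Z[0]=17
i=1: i≥r, start 0; Z[1]=0
i=2: i≥r, start 0; Z[2]=0
i=3: i≥r, start 0; Z[3]=0
i=4: i≥r, start 0; Z[4]=0
i=5: i≥r, start 0; Z[5]=0
i=6: i≥r, start 0; Z[6]=0
i=7: i≥r, start 0; Z[7]=0
i=8: i≥r, start 0; Z[8]=3 grow→box=[8,11)
i=9: min(r-i=2, Z[1]=0)=0; Z[9]=0
i=10: min(r-i=1, Z[2]=0)=0; Z[10]=0
i=11: i≥r, start 0; Z[11]=0
i=12: i≥r, start 0; Z[12]=0
i=13: i≥r, start 0; Z[13]=0
i=14: i≥r, start 0; Z[14]=3 grow→box=[14,17)
i=15: min(r-i=2, Z[1]=0)=0; Z[15]=0
i=16: min(r-i=1, Z[2]=0)=0; Z[16]=0

[17, 0, 0, 0, 0, 0, 0, 0, 3, 0, 0, 0, 0, 0, 3, 0, 0]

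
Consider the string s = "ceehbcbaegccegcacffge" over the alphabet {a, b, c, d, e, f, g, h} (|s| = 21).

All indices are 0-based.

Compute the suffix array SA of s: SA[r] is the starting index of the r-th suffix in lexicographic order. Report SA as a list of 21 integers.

rank | idx | suffix
   0 |  15 | acffge
   1 |   7 | aegccegcacffge
   2 |   6 | baegccegcacffge
   3 |   4 | bcbaegccegcacffge
   4 |  14 | cacffge
   5 |   5 | cbaegccegcacffge
   6 |  10 | ccegcacffge
   7 |   0 | ceehbcbaegccegcacffge
   8 |  11 | cegcacffge
   9 |  16 | cffge
  10 |  20 | e
  11 |   1 | eehbcbaegccegcacffge
  12 |  12 | egcacffge
  13 |   8 | egccegcacffge
  14 |   2 | ehbcbaegccegcacffge
  15 |  17 | ffge
  16 |  18 | fge
  17 |  13 | gcacffge
  18 |   9 | gccegcacffge
  19 |  19 | ge
  20 |   3 | hbcbaegccegcacffge

[15, 7, 6, 4, 14, 5, 10, 0, 11, 16, 20, 1, 12, 8, 2, 17, 18, 13, 9, 19, 3]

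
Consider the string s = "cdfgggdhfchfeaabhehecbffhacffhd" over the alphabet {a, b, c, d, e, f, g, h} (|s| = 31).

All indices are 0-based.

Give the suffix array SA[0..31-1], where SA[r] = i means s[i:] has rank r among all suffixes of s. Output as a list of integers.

[13, 14, 25, 21, 15, 20, 0, 26, 9, 30, 1, 6, 12, 19, 17, 8, 11, 22, 27, 2, 23, 28, 5, 4, 3, 24, 29, 18, 16, 7, 10]

rank→(start, suffix):
  0 → (13, 'aabhehecbffhacffhd')
  1 → (14, 'abhehecbffhacffhd')
  2 → (25, 'acffhd')
  3 → (21, 'bffhacffhd')
  4 → (15, 'bhehecbffhacffhd')
  5 → (20, 'cbffhacffhd')
  6 → (0, 'cdfgggdhfchfeaabhehecbffhacffhd')
  7 → (26, 'cffhd')
  8 → (9, 'chfeaabhehecbffhacffhd')
  9 → (30, 'd')
  10 → (1, 'dfgggdhfchfeaabhehecbffhacffhd')
  11 → (6, 'dhfchfeaabhehecbffhacffhd')
  12 → (12, 'eaabhehecbffhacffhd')
  13 → (19, 'ecbffhacffhd')
  14 → (17, 'ehecbffhacffhd')
  15 → (8, 'fchfeaabhehecbffhacffhd')
  16 → (11, 'feaabhehecbffhacffhd')
  17 → (22, 'ffhacffhd')
  18 → (27, 'ffhd')
  19 → (2, 'fgggdhfchfeaabhehecbffhacffhd')
  20 → (23, 'fhacffhd')
  21 → (28, 'fhd')
  22 → (5, 'gdhfchfeaabhehecbffhacffhd')
  23 → (4, 'ggdhfchfeaabhehecbffhacffhd')
  24 → (3, 'gggdhfchfeaabhehecbffhacffhd')
  25 → (24, 'hacffhd')
  26 → (29, 'hd')
  27 → (18, 'hecbffhacffhd')
  28 → (16, 'hehecbffhacffhd')
  29 → (7, 'hfchfeaabhehecbffhacffhd')
  30 → (10, 'hfeaabhehecbffhacffhd')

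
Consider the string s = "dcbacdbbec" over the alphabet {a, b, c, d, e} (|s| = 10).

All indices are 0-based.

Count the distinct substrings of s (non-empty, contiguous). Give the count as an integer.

rank→(start, suffix):
  0 → (3, 'acdbbec')
  1 → (2, 'bacdbbec')
  2 → (6, 'bbec')
  3 → (7, 'bec')
  4 → (9, 'c')
  5 → (1, 'cbacdbbec')
  6 → (4, 'cdbbec')
  7 → (5, 'dbbec')
  8 → (0, 'dcbacdbbec')
  9 → (8, 'ec')

SA = [3, 2, 6, 7, 9, 1, 4, 5, 0, 8]
i: (SA[i-1],SA[i]) lcp shared
  1: (3,2) 0 ''
  2: (2,6) 1 'b'
  3: (6,7) 1 'b'
  4: (7,9) 0 ''
  5: (9,1) 1 'c'
  6: (1,4) 1 'c'
  7: (4,5) 0 ''
  8: (5,0) 1 'd'
  9: (0,8) 0 ''

n(n+1)/2 = 10·11/2 = 55
Σ LCP = 0 + 0 + 1 + 1 + 0 + 1 + 1 + 0 + 1 + 0 = 5
distinct = 55 − 5 = 50

50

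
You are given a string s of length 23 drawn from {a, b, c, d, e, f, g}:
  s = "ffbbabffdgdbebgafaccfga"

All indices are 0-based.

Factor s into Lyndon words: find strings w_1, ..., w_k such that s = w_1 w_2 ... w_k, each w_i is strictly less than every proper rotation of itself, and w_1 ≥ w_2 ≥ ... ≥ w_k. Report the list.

["f", "f", "b", "b", "abffdgdbebgafaccfg", "a"]

emit factor 1: 'f' (i=0, period=1)
emit factor 2: 'f' (i=1, period=1)
emit factor 3: 'b' (i=2, period=1)
emit factor 4: 'b' (i=3, period=1)
emit factor 5: 'abffdgdbebgafaccfg' (i=4, period=18)
emit factor 6: 'a' (i=22, period=1)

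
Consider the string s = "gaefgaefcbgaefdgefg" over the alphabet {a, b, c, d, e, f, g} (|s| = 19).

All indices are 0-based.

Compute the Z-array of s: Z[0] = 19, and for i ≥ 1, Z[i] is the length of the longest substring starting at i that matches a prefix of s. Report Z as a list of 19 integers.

[19, 0, 0, 0, 4, 0, 0, 0, 0, 0, 4, 0, 0, 0, 0, 1, 0, 0, 1]

Z[0]=19
i=1: fresh scan; Z[1]=0
i=2: fresh scan; Z[2]=0
i=3: fresh scan; Z[3]=0
i=4: fresh scan; Z[4]=4 scan→box=[4,8)
i=5: min(r-i=3, Z[1]=0)=0; Z[5]=0
i=6: min(r-i=2, Z[2]=0)=0; Z[6]=0
i=7: min(r-i=1, Z[3]=0)=0; Z[7]=0
i=8: fresh scan; Z[8]=0
i=9: fresh scan; Z[9]=0
i=10: fresh scan; Z[10]=4 scan→box=[10,14)
i=11: min(r-i=3, Z[1]=0)=0; Z[11]=0
i=12: min(r-i=2, Z[2]=0)=0; Z[12]=0
i=13: min(r-i=1, Z[3]=0)=0; Z[13]=0
i=14: fresh scan; Z[14]=0
i=15: fresh scan; Z[15]=1 scan→box=[15,16)
i=16: fresh scan; Z[16]=0
i=17: fresh scan; Z[17]=0
i=18: fresh scan; Z[18]=1 scan→box=[18,19)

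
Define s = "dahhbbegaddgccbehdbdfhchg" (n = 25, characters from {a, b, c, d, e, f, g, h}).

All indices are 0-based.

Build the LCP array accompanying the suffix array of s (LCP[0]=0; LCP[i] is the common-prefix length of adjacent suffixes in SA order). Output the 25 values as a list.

[0, 1, 0, 1, 1, 2, 0, 1, 1, 0, 1, 1, 1, 1, 0, 1, 0, 0, 1, 1, 0, 1, 1, 1, 1]

rank→(start, suffix):
  0 → (8, 'addgccbehdbdfhchg')
  1 → (1, 'ahhbbegaddgccbehdbdfhchg')
  2 → (4, 'bbegaddgccbehdbdfhchg')
  3 → (18, 'bdfhchg')
  4 → (5, 'begaddgccbehdbdfhchg')
  5 → (14, 'behdbdfhchg')
  6 → (13, 'cbehdbdfhchg')
  7 → (12, 'ccbehdbdfhchg')
  8 → (22, 'chg')
  9 → (0, 'dahhbbegaddgccbehdbdfhchg')
  10 → (17, 'dbdfhchg')
  11 → (9, 'ddgccbehdbdfhchg')
  12 → (19, 'dfhchg')
  13 → (10, 'dgccbehdbdfhchg')
  14 → (6, 'egaddgccbehdbdfhchg')
  15 → (15, 'ehdbdfhchg')
  16 → (20, 'fhchg')
  17 → (24, 'g')
  18 → (7, 'gaddgccbehdbdfhchg')
  19 → (11, 'gccbehdbdfhchg')
  20 → (3, 'hbbegaddgccbehdbdfhchg')
  21 → (21, 'hchg')
  22 → (16, 'hdbdfhchg')
  23 → (23, 'hg')
  24 → (2, 'hhbbegaddgccbehdbdfhchg')

SA = [8, 1, 4, 18, 5, 14, 13, 12, 22, 0, 17, 9, 19, 10, 6, 15, 20, 24, 7, 11, 3, 21, 16, 23, 2]
rank  pair      lcp
   1  s[8:],s[1:]  1  'a'
   2  s[1:],s[4:]  0  ''
   3  s[4:],s[18:]  1  'b'
   4  s[18:],s[5:]  1  'b'
   5  s[5:],s[14:]  2  'be'
   6  s[14:],s[13:]  0  ''
   7  s[13:],s[12:]  1  'c'
   8  s[12:],s[22:]  1  'c'
   9  s[22:],s[0:]  0  ''
  10  s[0:],s[17:]  1  'd'
  11  s[17:],s[9:]  1  'd'
  12  s[9:],s[19:]  1  'd'
  13  s[19:],s[10:]  1  'd'
  14  s[10:],s[6:]  0  ''
  15  s[6:],s[15:]  1  'e'
  16  s[15:],s[20:]  0  ''
  17  s[20:],s[24:]  0  ''
  18  s[24:],s[7:]  1  'g'
  19  s[7:],s[11:]  1  'g'
  20  s[11:],s[3:]  0  ''
  21  s[3:],s[21:]  1  'h'
  22  s[21:],s[16:]  1  'h'
  23  s[16:],s[23:]  1  'h'
  24  s[23:],s[2:]  1  'h'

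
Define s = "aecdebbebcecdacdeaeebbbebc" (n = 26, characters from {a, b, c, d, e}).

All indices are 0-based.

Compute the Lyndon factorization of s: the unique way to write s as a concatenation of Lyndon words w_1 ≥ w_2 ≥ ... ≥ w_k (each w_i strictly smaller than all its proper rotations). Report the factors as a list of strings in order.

emit factor 1: 'aecdebbebcecd' (i=0, period=13)
emit factor 2: 'acdeaeebbbebc' (i=13, period=13)

["aecdebbebcecd", "acdeaeebbbebc"]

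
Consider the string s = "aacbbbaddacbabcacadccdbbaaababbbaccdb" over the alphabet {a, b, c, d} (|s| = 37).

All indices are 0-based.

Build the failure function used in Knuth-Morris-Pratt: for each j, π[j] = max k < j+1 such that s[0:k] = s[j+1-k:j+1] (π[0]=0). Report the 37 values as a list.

π[0] = 0
j=1 s[j]='a': π[1]=1 (border 'a')
j=2 s[j]='c': k: 1→0; π[2]=0 (border '')
j=3 s[j]='b': π[3]=0 (border '')
j=4 s[j]='b': π[4]=0 (border '')
j=5 s[j]='b': π[5]=0 (border '')
j=6 s[j]='a': π[6]=1 (border 'a')
j=7 s[j]='d': k: 1→0; π[7]=0 (border '')
j=8 s[j]='d': π[8]=0 (border '')
j=9 s[j]='a': π[9]=1 (border 'a')
j=10 s[j]='c': k: 1→0; π[10]=0 (border '')
j=11 s[j]='b': π[11]=0 (border '')
j=12 s[j]='a': π[12]=1 (border 'a')
j=13 s[j]='b': k: 1→0; π[13]=0 (border '')
j=14 s[j]='c': π[14]=0 (border '')
j=15 s[j]='a': π[15]=1 (border 'a')
j=16 s[j]='c': k: 1→0; π[16]=0 (border '')
j=17 s[j]='a': π[17]=1 (border 'a')
j=18 s[j]='d': k: 1→0; π[18]=0 (border '')
j=19 s[j]='c': π[19]=0 (border '')
j=20 s[j]='c': π[20]=0 (border '')
j=21 s[j]='d': π[21]=0 (border '')
j=22 s[j]='b': π[22]=0 (border '')
j=23 s[j]='b': π[23]=0 (border '')
j=24 s[j]='a': π[24]=1 (border 'a')
j=25 s[j]='a': π[25]=2 (border 'aa')
j=26 s[j]='a': k: 2→1; π[26]=2 (border 'aa')
j=27 s[j]='b': k: 2→1→0; π[27]=0 (border '')
j=28 s[j]='a': π[28]=1 (border 'a')
j=29 s[j]='b': k: 1→0; π[29]=0 (border '')
j=30 s[j]='b': π[30]=0 (border '')
j=31 s[j]='b': π[31]=0 (border '')
j=32 s[j]='a': π[32]=1 (border 'a')
j=33 s[j]='c': k: 1→0; π[33]=0 (border '')
j=34 s[j]='c': π[34]=0 (border '')
j=35 s[j]='d': π[35]=0 (border '')
j=36 s[j]='b': π[36]=0 (border '')

[0, 1, 0, 0, 0, 0, 1, 0, 0, 1, 0, 0, 1, 0, 0, 1, 0, 1, 0, 0, 0, 0, 0, 0, 1, 2, 2, 0, 1, 0, 0, 0, 1, 0, 0, 0, 0]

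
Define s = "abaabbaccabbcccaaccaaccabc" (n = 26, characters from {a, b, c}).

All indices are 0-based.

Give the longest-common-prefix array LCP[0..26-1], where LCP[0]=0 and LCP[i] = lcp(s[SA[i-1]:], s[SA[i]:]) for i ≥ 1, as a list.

[0, 2, 5, 1, 2, 3, 2, 1, 4, 5, 0, 2, 1, 2, 1, 2, 0, 1, 6, 2, 3, 1, 7, 3, 4, 2]

rank | idx | suffix
   0 |   2 | aabbaccabbcccaaccaaccabc
   1 |  15 | aaccaaccabc
   2 |  19 | aaccabc
   3 |   0 | abaabbaccabbcccaaccaaccabc
   4 |   3 | abbaccabbcccaaccaaccabc
   5 |   9 | abbcccaaccaaccabc
   6 |  23 | abc
   7 |  16 | accaaccabc
   8 |   6 | accabbcccaaccaaccabc
   9 |  20 | accabc
  10 |   1 | baabbaccabbcccaaccaaccabc
  11 |   5 | baccabbcccaaccaaccabc
  12 |   4 | bbaccabbcccaaccaaccabc
  13 |  10 | bbcccaaccaaccabc
  14 |  24 | bc
  15 |  11 | bcccaaccaaccabc
  16 |  25 | c
  17 |  14 | caaccaaccabc
  18 |  18 | caaccabc
  19 |   8 | cabbcccaaccaaccabc
  20 |  22 | cabc
  21 |  13 | ccaaccaaccabc
  22 |  17 | ccaaccabc
  23 |   7 | ccabbcccaaccaaccabc
  24 |  21 | ccabc
  25 |  12 | cccaaccaaccabc

SA = [2, 15, 19, 0, 3, 9, 23, 16, 6, 20, 1, 5, 4, 10, 24, 11, 25, 14, 18, 8, 22, 13, 17, 7, 21, 12]
i: (SA[i-1],SA[i]) lcp shared
  1: (2,15) 2 'aa'
  2: (15,19) 5 'aacca'
  3: (19,0) 1 'a'
  4: (0,3) 2 'ab'
  5: (3,9) 3 'abb'
  6: (9,23) 2 'ab'
  7: (23,16) 1 'a'
  8: (16,6) 4 'acca'
  9: (6,20) 5 'accab'
  10: (20,1) 0 ''
  11: (1,5) 2 'ba'
  12: (5,4) 1 'b'
  13: (4,10) 2 'bb'
  14: (10,24) 1 'b'
  15: (24,11) 2 'bc'
  16: (11,25) 0 ''
  17: (25,14) 1 'c'
  18: (14,18) 6 'caacca'
  19: (18,8) 2 'ca'
  20: (8,22) 3 'cab'
  21: (22,13) 1 'c'
  22: (13,17) 7 'ccaacca'
  23: (17,7) 3 'cca'
  24: (7,21) 4 'ccab'
  25: (21,12) 2 'cc'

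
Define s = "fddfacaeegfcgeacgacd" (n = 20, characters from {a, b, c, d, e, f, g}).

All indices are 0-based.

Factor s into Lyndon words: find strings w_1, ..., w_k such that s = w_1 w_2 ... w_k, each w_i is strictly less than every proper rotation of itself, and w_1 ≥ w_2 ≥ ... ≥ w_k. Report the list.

["f", "ddf", "acaeegfcgeacgacd"]

emit factor 1: 'f' (i=0, period=1)
emit factor 2: 'ddf' (i=1, period=3)
emit factor 3: 'acaeegfcgeacgacd' (i=4, period=16)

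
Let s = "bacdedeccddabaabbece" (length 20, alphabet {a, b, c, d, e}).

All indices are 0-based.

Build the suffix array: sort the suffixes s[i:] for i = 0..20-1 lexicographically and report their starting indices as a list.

[13, 11, 14, 1, 12, 0, 15, 16, 7, 8, 2, 18, 10, 9, 5, 3, 19, 6, 17, 4]

rank | idx | suffix
   0 |  13 | aabbece
   1 |  11 | abaabbece
   2 |  14 | abbece
   3 |   1 | acdedeccddabaabbece
   4 |  12 | baabbece
   5 |   0 | bacdedeccddabaabbece
   6 |  15 | bbece
   7 |  16 | bece
   8 |   7 | ccddabaabbece
   9 |   8 | cddabaabbece
  10 |   2 | cdedeccddabaabbece
  11 |  18 | ce
  12 |  10 | dabaabbece
  13 |   9 | ddabaabbece
  14 |   5 | deccddabaabbece
  15 |   3 | dedeccddabaabbece
  16 |  19 | e
  17 |   6 | eccddabaabbece
  18 |  17 | ece
  19 |   4 | edeccddabaabbece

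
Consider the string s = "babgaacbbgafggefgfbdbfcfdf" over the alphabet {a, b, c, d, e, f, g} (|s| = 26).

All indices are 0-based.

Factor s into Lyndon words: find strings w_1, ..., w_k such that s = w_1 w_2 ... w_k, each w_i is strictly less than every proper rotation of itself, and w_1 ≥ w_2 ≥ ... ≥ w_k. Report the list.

emit factor 1: 'b' (i=0, period=1)
emit factor 2: 'abg' (i=1, period=3)
emit factor 3: 'aacbbgafggefgfbdbfcfdf' (i=4, period=22)

["b", "abg", "aacbbgafggefgfbdbfcfdf"]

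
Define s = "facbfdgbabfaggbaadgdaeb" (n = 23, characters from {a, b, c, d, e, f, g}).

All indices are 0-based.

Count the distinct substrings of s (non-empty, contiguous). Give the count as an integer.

254

sorted suffixes:
  #0 SA[0]=15  'aadgdaeb'
  #1 SA[1]=8  'abfaggbaadgdaeb'
  #2 SA[2]=1  'acbfdgbabfaggbaadgdaeb'
  #3 SA[3]=16  'adgdaeb'
  #4 SA[4]=20  'aeb'
  #5 SA[5]=11  'aggbaadgdaeb'
  #6 SA[6]=22  'b'
  #7 SA[7]=14  'baadgdaeb'
  #8 SA[8]=7  'babfaggbaadgdaeb'
  #9 SA[9]=9  'bfaggbaadgdaeb'
  #10 SA[10]=3  'bfdgbabfaggbaadgdaeb'
  #11 SA[11]=2  'cbfdgbabfaggbaadgdaeb'
  #12 SA[12]=19  'daeb'
  #13 SA[13]=5  'dgbabfaggbaadgdaeb'
  #14 SA[14]=17  'dgdaeb'
  #15 SA[15]=21  'eb'
  #16 SA[16]=0  'facbfdgbabfaggbaadgdaeb'
  #17 SA[17]=10  'faggbaadgdaeb'
  #18 SA[18]=4  'fdgbabfaggbaadgdaeb'
  #19 SA[19]=13  'gbaadgdaeb'
  #20 SA[20]=6  'gbabfaggbaadgdaeb'
  #21 SA[21]=18  'gdaeb'
  #22 SA[22]=12  'ggbaadgdaeb'

SA = [15, 8, 1, 16, 20, 11, 22, 14, 7, 9, 3, 2, 19, 5, 17, 21, 0, 10, 4, 13, 6, 18, 12]
rank  pair      lcp
   1  s[15:],s[8:]  1  'a'
   2  s[8:],s[1:]  1  'a'
   3  s[1:],s[16:]  1  'a'
   4  s[16:],s[20:]  1  'a'
   5  s[20:],s[11:]  1  'a'
   6  s[11:],s[22:]  0  ''
   7  s[22:],s[14:]  1  'b'
   8  s[14:],s[7:]  2  'ba'
   9  s[7:],s[9:]  1  'b'
  10  s[9:],s[3:]  2  'bf'
  11  s[3:],s[2:]  0  ''
  12  s[2:],s[19:]  0  ''
  13  s[19:],s[5:]  1  'd'
  14  s[5:],s[17:]  2  'dg'
  15  s[17:],s[21:]  0  ''
  16  s[21:],s[0:]  0  ''
  17  s[0:],s[10:]  2  'fa'
  18  s[10:],s[4:]  1  'f'
  19  s[4:],s[13:]  0  ''
  20  s[13:],s[6:]  3  'gba'
  21  s[6:],s[18:]  1  'g'
  22  s[18:],s[12:]  1  'g'

n(n+1)/2 = 23·24/2 = 276
Σ LCP = 0 + 1 + 1 + 1 + 1 + 1 + 0 + 1 + 2 + 1 + 2 + 0 + 0 + 1 + 2 + 0 + 0 + 2 + 1 + 0 + 3 + 1 + 1 = 22
distinct = 276 − 22 = 254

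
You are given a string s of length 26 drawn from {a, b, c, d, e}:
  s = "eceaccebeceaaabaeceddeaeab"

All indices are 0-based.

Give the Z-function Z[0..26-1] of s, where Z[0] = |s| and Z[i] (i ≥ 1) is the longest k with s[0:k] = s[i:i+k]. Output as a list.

Z[0]=26
i=1: i≥r, start 0; Z[1]=0
i=2: i≥r, start 0; Z[2]=1 grow→box=[2,3)
i=3: i≥r, start 0; Z[3]=0
i=4: i≥r, start 0; Z[4]=0
i=5: i≥r, start 0; Z[5]=0
i=6: i≥r, start 0; Z[6]=1 grow→box=[6,7)
i=7: i≥r, start 0; Z[7]=0
i=8: i≥r, start 0; Z[8]=4 grow→box=[8,12)
i=9: min(r-i=3, Z[1]=0)=0; Z[9]=0
i=10: min(r-i=2, Z[2]=1)=1; Z[10]=1
i=11: min(r-i=1, Z[3]=0)=0; Z[11]=0
i=12: i≥r, start 0; Z[12]=0
i=13: i≥r, start 0; Z[13]=0
i=14: i≥r, start 0; Z[14]=0
i=15: i≥r, start 0; Z[15]=0
i=16: i≥r, start 0; Z[16]=3 grow→box=[16,19)
i=17: min(r-i=2, Z[1]=0)=0; Z[17]=0
i=18: min(r-i=1, Z[2]=1)=1; Z[18]=1
i=19: i≥r, start 0; Z[19]=0
i=20: i≥r, start 0; Z[20]=0
i=21: i≥r, start 0; Z[21]=1 grow→box=[21,22)
i=22: i≥r, start 0; Z[22]=0
i=23: i≥r, start 0; Z[23]=1 grow→box=[23,24)
i=24: i≥r, start 0; Z[24]=0
i=25: i≥r, start 0; Z[25]=0

[26, 0, 1, 0, 0, 0, 1, 0, 4, 0, 1, 0, 0, 0, 0, 0, 3, 0, 1, 0, 0, 1, 0, 1, 0, 0]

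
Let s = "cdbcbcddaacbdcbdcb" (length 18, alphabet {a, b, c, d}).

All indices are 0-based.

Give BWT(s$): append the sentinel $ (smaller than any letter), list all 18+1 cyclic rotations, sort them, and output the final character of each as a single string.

bdacdcccdbda$bdcbbc

rank  rotation             last
    0  $cdbcbcddaacbdcbdcb  b
    1  aacbdcbdcb$cdbcbcdd  d
    2  acbdcbdcb$cdbcbcdda  a
    3  b$cdbcbcddaacbdcbdc  c
    4  bcbcddaacbdcbdcb$cd  d
    5  bcddaacbdcbdcb$cdbc  c
    6  bdcb$cdbcbcddaacbdc  c
    7  bdcbdcb$cdbcbcddaac  c
    8  cb$cdbcbcddaacbdcbd  d
    9  cbcddaacbdcbdcb$cdb  b
   10  cbdcb$cdbcbcddaacbd  d
   11  cbdcbdcb$cdbcbcddaa  a
   12  cdbcbcddaacbdcbdcb$  $
   13  cddaacbdcbdcb$cdbcb  b
   14  daacbdcbdcb$cdbcbcd  d
   15  dbcbcddaacbdcbdcb$c  c
   16  dcb$cdbcbcddaacbdcb  b
   17  dcbdcb$cdbcbcddaacb  b
   18  ddaacbdcbdcb$cdbcbc  c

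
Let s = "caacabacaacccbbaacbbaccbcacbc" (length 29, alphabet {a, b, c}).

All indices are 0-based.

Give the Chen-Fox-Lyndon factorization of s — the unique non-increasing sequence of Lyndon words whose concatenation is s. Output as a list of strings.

["c", "aacabacaacccbbaacbbaccbcacbc"]

emit factor 1: 'c' (i=0, period=1)
emit factor 2: 'aacabacaacccbbaacbbaccbcacbc' (i=1, period=28)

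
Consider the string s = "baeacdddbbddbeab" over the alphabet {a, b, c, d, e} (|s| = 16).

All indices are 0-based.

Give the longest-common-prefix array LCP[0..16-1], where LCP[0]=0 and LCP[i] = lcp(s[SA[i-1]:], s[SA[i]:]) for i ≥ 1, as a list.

[0, 1, 1, 0, 1, 1, 1, 1, 0, 0, 2, 1, 3, 2, 0, 2]

sorted suffixes:
  #0 SA[0]=14  'ab'
  #1 SA[1]=3  'acdddbbddbeab'
  #2 SA[2]=1  'aeacdddbbddbeab'
  #3 SA[3]=15  'b'
  #4 SA[4]=0  'baeacdddbbddbeab'
  #5 SA[5]=8  'bbddbeab'
  #6 SA[6]=9  'bddbeab'
  #7 SA[7]=12  'beab'
  #8 SA[8]=4  'cdddbbddbeab'
  #9 SA[9]=7  'dbbddbeab'
  #10 SA[10]=11  'dbeab'
  #11 SA[11]=6  'ddbbddbeab'
  #12 SA[12]=10  'ddbeab'
  #13 SA[13]=5  'dddbbddbeab'
  #14 SA[14]=13  'eab'
  #15 SA[15]=2  'eacdddbbddbeab'

SA = [14, 3, 1, 15, 0, 8, 9, 12, 4, 7, 11, 6, 10, 5, 13, 2]
rank  pair      lcp
   1  s[14:],s[3:]  1  'a'
   2  s[3:],s[1:]  1  'a'
   3  s[1:],s[15:]  0  ''
   4  s[15:],s[0:]  1  'b'
   5  s[0:],s[8:]  1  'b'
   6  s[8:],s[9:]  1  'b'
   7  s[9:],s[12:]  1  'b'
   8  s[12:],s[4:]  0  ''
   9  s[4:],s[7:]  0  ''
  10  s[7:],s[11:]  2  'db'
  11  s[11:],s[6:]  1  'd'
  12  s[6:],s[10:]  3  'ddb'
  13  s[10:],s[5:]  2  'dd'
  14  s[5:],s[13:]  0  ''
  15  s[13:],s[2:]  2  'ea'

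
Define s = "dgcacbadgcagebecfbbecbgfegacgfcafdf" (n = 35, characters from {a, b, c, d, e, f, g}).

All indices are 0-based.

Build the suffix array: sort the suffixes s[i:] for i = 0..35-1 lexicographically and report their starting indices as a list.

rank→(start, suffix):
  0 → (3, 'acbadgcagebecfbbecbgfegacgfcafdf')
  1 → (26, 'acgfcafdf')
  2 → (6, 'adgcagebecfbbecbgfegacgfcafdf')
  3 → (31, 'afdf')
  4 → (10, 'agebecfbbecbgfegacgfcafdf')
  5 → (5, 'badgcagebecfbbecbgfegacgfcafdf')
  6 → (17, 'bbecbgfegacgfcafdf')
  7 → (18, 'becbgfegacgfcafdf')
  8 → (13, 'becfbbecbgfegacgfcafdf')
  9 → (21, 'bgfegacgfcafdf')
  10 → (2, 'cacbadgcagebecfbbecbgfegacgfcafdf')
  11 → (30, 'cafdf')
  12 → (9, 'cagebecfbbecbgfegacgfcafdf')
  13 → (4, 'cbadgcagebecfbbecbgfegacgfcafdf')
  14 → (20, 'cbgfegacgfcafdf')
  15 → (15, 'cfbbecbgfegacgfcafdf')
  16 → (27, 'cgfcafdf')
  17 → (33, 'df')
  18 → (0, 'dgcacbadgcagebecfbbecbgfegacgfcafdf')
  19 → (7, 'dgcagebecfbbecbgfegacgfcafdf')
  20 → (12, 'ebecfbbecbgfegacgfcafdf')
  21 → (19, 'ecbgfegacgfcafdf')
  22 → (14, 'ecfbbecbgfegacgfcafdf')
  23 → (24, 'egacgfcafdf')
  24 → (34, 'f')
  25 → (16, 'fbbecbgfegacgfcafdf')
  26 → (29, 'fcafdf')
  27 → (32, 'fdf')
  28 → (23, 'fegacgfcafdf')
  29 → (25, 'gacgfcafdf')
  30 → (1, 'gcacbadgcagebecfbbecbgfegacgfcafdf')
  31 → (8, 'gcagebecfbbecbgfegacgfcafdf')
  32 → (11, 'gebecfbbecbgfegacgfcafdf')
  33 → (28, 'gfcafdf')
  34 → (22, 'gfegacgfcafdf')

[3, 26, 6, 31, 10, 5, 17, 18, 13, 21, 2, 30, 9, 4, 20, 15, 27, 33, 0, 7, 12, 19, 14, 24, 34, 16, 29, 32, 23, 25, 1, 8, 11, 28, 22]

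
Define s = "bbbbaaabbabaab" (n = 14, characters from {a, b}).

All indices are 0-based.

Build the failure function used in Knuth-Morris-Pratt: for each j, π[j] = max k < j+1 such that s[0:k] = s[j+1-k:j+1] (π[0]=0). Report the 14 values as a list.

π[0] = 0
j=1 s[j]='b': π[1]=1 (border 'b')
j=2 s[j]='b': π[2]=2 (border 'bb')
j=3 s[j]='b': π[3]=3 (border 'bbb')
j=4 s[j]='a': k: 3→2→1→0; π[4]=0 (border '')
j=5 s[j]='a': π[5]=0 (border '')
j=6 s[j]='a': π[6]=0 (border '')
j=7 s[j]='b': π[7]=1 (border 'b')
j=8 s[j]='b': π[8]=2 (border 'bb')
j=9 s[j]='a': k: 2→1→0; π[9]=0 (border '')
j=10 s[j]='b': π[10]=1 (border 'b')
j=11 s[j]='a': k: 1→0; π[11]=0 (border '')
j=12 s[j]='a': π[12]=0 (border '')
j=13 s[j]='b': π[13]=1 (border 'b')

[0, 1, 2, 3, 0, 0, 0, 1, 2, 0, 1, 0, 0, 1]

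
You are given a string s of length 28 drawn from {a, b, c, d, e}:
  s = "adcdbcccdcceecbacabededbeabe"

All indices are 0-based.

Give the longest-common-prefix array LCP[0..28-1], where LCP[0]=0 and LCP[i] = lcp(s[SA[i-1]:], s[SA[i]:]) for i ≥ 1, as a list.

[0, 3, 1, 1, 0, 1, 1, 2, 2, 0, 1, 1, 2, 2, 1, 2, 1, 0, 2, 1, 2, 1, 0, 1, 1, 1, 2, 1]

rank | idx | suffix
   0 |  25 | abe
   1 |  17 | abededbeabe
   2 |  15 | acabededbeabe
   3 |   0 | adcdbcccdcceecbacabededbeabe
   4 |  14 | bacabededbeabe
   5 |   4 | bcccdcceecbacabededbeabe
   6 |  26 | be
   7 |  23 | beabe
   8 |  18 | bededbeabe
   9 |  16 | cabededbeabe
  10 |  13 | cbacabededbeabe
  11 |   5 | cccdcceecbacabededbeabe
  12 |   6 | ccdcceecbacabededbeabe
  13 |   9 | cceecbacabededbeabe
  14 |   2 | cdbcccdcceecbacabededbeabe
  15 |   7 | cdcceecbacabededbeabe
  16 |  10 | ceecbacabededbeabe
  17 |   3 | dbcccdcceecbacabededbeabe
  18 |  22 | dbeabe
  19 |   8 | dcceecbacabededbeabe
  20 |   1 | dcdbcccdcceecbacabededbeabe
  21 |  20 | dedbeabe
  22 |  27 | e
  23 |  24 | eabe
  24 |  12 | ecbacabededbeabe
  25 |  21 | edbeabe
  26 |  19 | ededbeabe
  27 |  11 | eecbacabededbeabe

SA = [25, 17, 15, 0, 14, 4, 26, 23, 18, 16, 13, 5, 6, 9, 2, 7, 10, 3, 22, 8, 1, 20, 27, 24, 12, 21, 19, 11]
[i] adj suffixes → lcp
  [1] 25/17 → 3 ('abe')
  [2] 17/15 → 1 ('a')
  [3] 15/0 → 1 ('a')
  [4] 0/14 → 0 ('')
  [5] 14/4 → 1 ('b')
  [6] 4/26 → 1 ('b')
  [7] 26/23 → 2 ('be')
  [8] 23/18 → 2 ('be')
  [9] 18/16 → 0 ('')
  [10] 16/13 → 1 ('c')
  [11] 13/5 → 1 ('c')
  [12] 5/6 → 2 ('cc')
  [13] 6/9 → 2 ('cc')
  [14] 9/2 → 1 ('c')
  [15] 2/7 → 2 ('cd')
  [16] 7/10 → 1 ('c')
  [17] 10/3 → 0 ('')
  [18] 3/22 → 2 ('db')
  [19] 22/8 → 1 ('d')
  [20] 8/1 → 2 ('dc')
  [21] 1/20 → 1 ('d')
  [22] 20/27 → 0 ('')
  [23] 27/24 → 1 ('e')
  [24] 24/12 → 1 ('e')
  [25] 12/21 → 1 ('e')
  [26] 21/19 → 2 ('ed')
  [27] 19/11 → 1 ('e')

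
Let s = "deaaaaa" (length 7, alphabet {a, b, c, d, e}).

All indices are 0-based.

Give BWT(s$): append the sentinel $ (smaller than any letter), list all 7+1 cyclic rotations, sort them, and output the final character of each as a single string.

aaaaae$d

rank  rotation  last
    0  $deaaaaa  a
    1  a$deaaaa  a
    2  aa$deaaa  a
    3  aaa$deaa  a
    4  aaaa$dea  a
    5  aaaaa$de  e
    6  deaaaaa$  $
    7  eaaaaa$d  d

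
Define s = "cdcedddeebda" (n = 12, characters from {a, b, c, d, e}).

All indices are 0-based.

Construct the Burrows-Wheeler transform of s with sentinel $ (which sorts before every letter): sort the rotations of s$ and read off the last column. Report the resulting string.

ade$dbceddecd

rank  rotation       last
    0  $cdcedddeebda  a
    1  a$cdcedddeebd  d
    2  bda$cdcedddee  e
    3  cdcedddeebda$  $
    4  cedddeebda$cd  d
    5  da$cdcedddeeb  b
    6  dcedddeebda$c  c
    7  dddeebda$cdce  e
    8  ddeebda$cdced  d
    9  deebda$cdcedd  d
   10  ebda$cdceddde  e
   11  edddeebda$cdc  c
   12  eebda$cdceddd  d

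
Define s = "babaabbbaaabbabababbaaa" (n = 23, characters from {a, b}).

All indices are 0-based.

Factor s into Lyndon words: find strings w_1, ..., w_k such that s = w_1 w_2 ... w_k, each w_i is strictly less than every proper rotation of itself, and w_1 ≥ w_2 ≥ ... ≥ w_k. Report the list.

emit factor 1: 'b' (i=0, period=1)
emit factor 2: 'ab' (i=1, period=2)
emit factor 3: 'aabbb' (i=3, period=5)
emit factor 4: 'aaabbabababb' (i=8, period=12)
emit factor 5: 'a' (i=20, period=1)
emit factor 6: 'a' (i=21, period=1)
emit factor 7: 'a' (i=22, period=1)

["b", "ab", "aabbb", "aaabbabababb", "a", "a", "a"]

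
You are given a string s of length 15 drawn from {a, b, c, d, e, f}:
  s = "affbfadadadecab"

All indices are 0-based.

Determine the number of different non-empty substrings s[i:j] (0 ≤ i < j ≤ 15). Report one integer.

rank | idx | suffix
   0 |  13 | ab
   1 |   5 | adadadecab
   2 |   7 | adadecab
   3 |   9 | adecab
   4 |   0 | affbfadadadecab
   5 |  14 | b
   6 |   3 | bfadadadecab
   7 |  12 | cab
   8 |   6 | dadadecab
   9 |   8 | dadecab
  10 |  10 | decab
  11 |  11 | ecab
  12 |   4 | fadadadecab
  13 |   2 | fbfadadadecab
  14 |   1 | ffbfadadadecab

SA = [13, 5, 7, 9, 0, 14, 3, 12, 6, 8, 10, 11, 4, 2, 1]
rank  pair      lcp
   1  s[13:],s[5:]  1  'a'
   2  s[5:],s[7:]  4  'adad'
   3  s[7:],s[9:]  2  'ad'
   4  s[9:],s[0:]  1  'a'
   5  s[0:],s[14:]  0  ''
   6  s[14:],s[3:]  1  'b'
   7  s[3:],s[12:]  0  ''
   8  s[12:],s[6:]  0  ''
   9  s[6:],s[8:]  3  'dad'
  10  s[8:],s[10:]  1  'd'
  11  s[10:],s[11:]  0  ''
  12  s[11:],s[4:]  0  ''
  13  s[4:],s[2:]  1  'f'
  14  s[2:],s[1:]  1  'f'

n(n+1)/2 = 15·16/2 = 120
Σ LCP = 0 + 1 + 4 + 2 + 1 + 0 + 1 + 0 + 0 + 3 + 1 + 0 + 0 + 1 + 1 = 15
distinct = 120 − 15 = 105

105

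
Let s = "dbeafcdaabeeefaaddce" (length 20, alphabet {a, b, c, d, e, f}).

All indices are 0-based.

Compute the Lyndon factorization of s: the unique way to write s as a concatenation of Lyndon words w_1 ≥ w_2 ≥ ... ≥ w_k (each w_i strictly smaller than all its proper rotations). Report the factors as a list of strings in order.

emit factor 1: 'd' (i=0, period=1)
emit factor 2: 'be' (i=1, period=2)
emit factor 3: 'afcd' (i=3, period=4)
emit factor 4: 'aabeeefaaddce' (i=7, period=13)

["d", "be", "afcd", "aabeeefaaddce"]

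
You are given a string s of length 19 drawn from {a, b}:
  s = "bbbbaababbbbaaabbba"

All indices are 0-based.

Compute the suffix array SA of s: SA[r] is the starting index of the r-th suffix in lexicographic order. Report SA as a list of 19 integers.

rank→(start, suffix):
  0 → (18, 'a')
  1 → (12, 'aaabbba')
  2 → (4, 'aababbbbaaabbba')
  3 → (13, 'aabbba')
  4 → (5, 'ababbbbaaabbba')
  5 → (14, 'abbba')
  6 → (7, 'abbbbaaabbba')
  7 → (17, 'ba')
  8 → (11, 'baaabbba')
  9 → (3, 'baababbbbaaabbba')
  10 → (6, 'babbbbaaabbba')
  11 → (16, 'bba')
  12 → (10, 'bbaaabbba')
  13 → (2, 'bbaababbbbaaabbba')
  14 → (15, 'bbba')
  15 → (9, 'bbbaaabbba')
  16 → (1, 'bbbaababbbbaaabbba')
  17 → (8, 'bbbbaaabbba')
  18 → (0, 'bbbbaababbbbaaabbba')

[18, 12, 4, 13, 5, 14, 7, 17, 11, 3, 6, 16, 10, 2, 15, 9, 1, 8, 0]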